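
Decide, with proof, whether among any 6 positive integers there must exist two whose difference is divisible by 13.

Take the 6 consecutive integers 45, 46, …, 50: their residues mod 13 are all distinct because 6 ≤ 13.
The differences between them range over 1, …, 5, none of which is divisible by 13.

No, the set {45, 46, 47, 48, 49, 50} is a counterexample.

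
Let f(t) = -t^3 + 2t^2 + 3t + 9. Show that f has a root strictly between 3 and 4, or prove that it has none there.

Yes, f has a root in the interval.

f(3) = 9 and f(4) = -11, which have opposite signs.
Since f is a polynomial it is continuous on [3, 4].
By the Intermediate Value Theorem f must vanish at some point of (3, 4).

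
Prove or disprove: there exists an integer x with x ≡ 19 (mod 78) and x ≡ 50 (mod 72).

There is no such integer.

gcd(78, 72) = 6. If x ≡ 19 (mod 78) and x ≡ 50 (mod 72), then x ≡ 19 (mod 6) and x ≡ 50 (mod 6).
But 19 mod 6 = 1 while 50 mod 6 = 2, a contradiction.
Hence the system has no solution.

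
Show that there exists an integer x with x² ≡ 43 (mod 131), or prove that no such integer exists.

x = 82

Take x = 82. Then 82² = 6724 = 51·131 + 43, so 82² ≡ 43 (mod 131).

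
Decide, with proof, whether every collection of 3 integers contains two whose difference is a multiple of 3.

No; for instance {12, 13, 14} is a counterexample.

Consider the 3 integers 12, 13, 14. They lie in distinct residue classes modulo 3, since 3 ≤ 3.
No two share a residue, so no pair has difference divisible by 3; the claim fails for this set.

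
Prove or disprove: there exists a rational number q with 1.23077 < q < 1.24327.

q = 21/17

Look for a denominator N such that an integer falls strictly between N·1.23077 and N·1.24327. N = 17 works: 17·1.23077 = 20.92309 < 21 < 21.13559 = 17·1.24327.
Hence 21/17 is a rational number with 1.23077 < 21/17 < 1.24327.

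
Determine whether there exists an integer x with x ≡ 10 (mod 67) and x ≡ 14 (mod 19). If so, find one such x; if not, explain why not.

x = 546

gcd(67, 19) = 1, so the Chinese Remainder Theorem guarantees exactly one residue class mod 1273 satisfying both.
Write x = 10 + 67t and require 10 + 67t ≡ 14 (mod 19), i.e. 67t ≡ 4 (mod 19).
67 ≡ 10 (mod 19), so this reads 10t ≡ 4 (mod 19). Invert 10 mod 19 by the Euclidean algorithm: 19 = 1·10 + 9, 10 = 1·9 + 1, 9 = 9·1 + 0; back-substituting, 1 = 10 − 1·9 = 10 − (19 − 1·10) = −19 + 2·10. Hence 10·2 ≡ 1, so 10⁻¹ ≡ 2 (mod 19).
Multiplying by 2: t ≡ 2·4 = 8 (mod 19).
With t = 8: x = 10 + 67·8 = 546.
Indeed 546 ≡ 10 (mod 67) and 546 ≡ 14 (mod 19).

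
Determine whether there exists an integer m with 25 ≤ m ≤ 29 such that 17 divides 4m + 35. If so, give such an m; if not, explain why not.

The values of 4m + 35 for m = 25, 26, …, 29 are 135, 139, 143, 147, 151; reduced mod 17 these are 16, 3, 7, 11, 15.
None is 0, so 17 never divides 4m + 35 on this range.

No such integer m in that range exists.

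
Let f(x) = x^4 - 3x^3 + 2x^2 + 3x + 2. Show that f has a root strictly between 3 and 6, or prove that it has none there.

The endpoint values f(3) = 29 and f(6) = 740 are both positive. Claim: f(x) > 0 for every x in (3, 6).
Substitute x = 3 + u, where 0 < u < 3 on the interval. Expanding, f(3 + u) = u^4 + 9u^3 + 29u^2 + 42u + 29.
All 5 nonzero coefficients of this polynomial in u are positive; hence for u > 0 the value is a sum of positive terms (the constant 29 among them).
Therefore f(x) > 0 throughout (3, 6), and f has no zero there.

No such root exists.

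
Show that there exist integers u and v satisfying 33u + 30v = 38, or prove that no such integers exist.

gcd(33, 30) = 3, so every integer of the form 33u + 30v is a multiple of 3.
But 38 is not a multiple of 3 (it leaves remainder 2).
So the equation is unsolvable over ℤ.

No such integers exist.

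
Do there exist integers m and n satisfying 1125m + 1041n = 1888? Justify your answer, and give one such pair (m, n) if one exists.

There are no such integers.

gcd(1125, 1041) = 3, so every integer of the form 1125m + 1041n is a multiple of 3.
However 1888 leaves remainder 1 on division by 3.
So the equation is unsolvable over ℤ.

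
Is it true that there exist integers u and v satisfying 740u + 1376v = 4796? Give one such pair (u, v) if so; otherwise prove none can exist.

Every value of 740u + 1376v is a multiple of gcd(740, 1376) = 4; since 4 ∣ 4796, solutions exist.
Dividing through by 4 reduces the equation to 185u + 344v = 1199.
Dividing repeatedly: 344 = 1·185 + 159, 185 = 1·159 + 26, 159 = 6·26 + 3, 26 = 8·3 + 2, 3 = 1·2 + 1, 2 = 2·1 + 0.
Unwinding: 1 = 3 − 1·2 = 3 − (26 − 8·3) = −26 + 9·3 = −26 + 9·(159 − 6·26) = 9·159 − 55·26 = 9·159 − 55·(185 − 1·159) = −55·185 + 64·159 = −55·185 + 64·(344 − 1·185) = 64·344 − 119·185, i.e. 185·(-119) + 344·64 = 1.
Scaling by 1199 gives the particular solution (u, v) = (-142681, 76736).
Adding 415·344 to u and subtracting 415·185 from v gives the tidier solution (79, -39).
Indeed 740·79 + 1376·(-39) = 58460 − 53664 = 4796.

u = 79, v = -39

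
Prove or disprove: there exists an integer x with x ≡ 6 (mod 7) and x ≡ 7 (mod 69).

x = 76

gcd(7, 69) = 1, so the Chinese Remainder Theorem guarantees exactly one residue class mod 483 satisfying both.
Write x = 6 + 7t and require 6 + 7t ≡ 7 (mod 69), i.e. 7t ≡ 1 (mod 69).
Invert 7 mod 69 by the Euclidean algorithm: 69 = 9·7 + 6, 7 = 1·6 + 1, 6 = 6·1 + 0; back-substituting, 1 = 7 − 1·6 = 7 − (69 − 9·7) = −69 + 10·7. Hence 7·10 ≡ 1, so 7⁻¹ ≡ 10 (mod 69).
Multiplying by 10: t ≡ 10·1 = 10 (mod 69).
With t = 10: x = 6 + 7·10 = 76.
Verify: 76 = 10·7 + 6 and 76 = 1·69 + 7. ✓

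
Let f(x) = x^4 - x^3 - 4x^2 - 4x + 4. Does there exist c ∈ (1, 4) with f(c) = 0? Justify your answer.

f(1) = -4 and f(4) = 116, which have opposite signs.
As a polynomial, f is continuous on every closed interval.
So by the Intermediate Value Theorem there is a c strictly between 1 and 4 with f(c) = 0.

Yes, f has a root in the interval.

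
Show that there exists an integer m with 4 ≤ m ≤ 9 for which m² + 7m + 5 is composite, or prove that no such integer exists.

At m = 5: 5² + 7·5 + 5 = 65 = 5·13, which is composite.

m = 5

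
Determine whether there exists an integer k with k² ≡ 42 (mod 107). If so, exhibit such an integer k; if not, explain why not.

k = 16

k = 16 works: 16² = 256, and 256 − 42 = 214 = 2·107.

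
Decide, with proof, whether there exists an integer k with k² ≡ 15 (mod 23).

No, no such integer exists.

Apply Euler's criterion with the prime 23: 15 is a quadratic residue iff 15^11 ≡ 1 (mod 23), and a non-residue iff it is ≡ −1.
Squaring successively (mod 23): 15^2 = 225 ≡ 18; 15^4 ≡ 18² = 324 ≡ 2; 15^8 ≡ 2² = 4 ≡ 4.
Since 11 = 8 + 2 + 1, 15^11 ≡ 4 · 18 · 15; multiplying out mod 23: 4·18 = 72 ≡ 3, then 3·15 = 45 ≡ 22. Thus 15^11 ≡ 22 ≡ −1 (mod 23).
The value −1 means 15 is a non-residue modulo 23, so k² ≡ 15 (mod 23) is impossible.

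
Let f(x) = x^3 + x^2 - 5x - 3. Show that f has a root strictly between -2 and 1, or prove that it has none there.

Such a root exists.

f(-2) = 3 and f(1) = -6, which have opposite signs.
Since f is a polynomial it is continuous on [-2, 1].
By the Intermediate Value Theorem f must vanish at some point of (-2, 1).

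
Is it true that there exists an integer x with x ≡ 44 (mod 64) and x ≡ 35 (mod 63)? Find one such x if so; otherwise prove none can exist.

gcd(64, 63) = 1, so the Chinese Remainder Theorem guarantees exactly one residue class mod 4032 satisfying both.
Write x = 44 + 64t and require 44 + 64t ≡ 35 (mod 63), i.e. 64t ≡ 54 (mod 63).
64 ≡ 1 (mod 63), so this reads 1t ≡ 54 (mod 63). So t ≡ 54 (mod 63).
Taking t = 54 gives x = 44 + 64·54 = 3500.
Indeed 3500 ≡ 44 (mod 64) and 3500 ≡ 35 (mod 63).

x = 3500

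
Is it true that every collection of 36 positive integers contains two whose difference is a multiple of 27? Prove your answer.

Each integer lies in one of the 27 residue classes modulo 27.
With 36 integers and only 27 classes, the pigeonhole principle forces two of them, say a and b, into the same class.
Then a ≡ b (mod 27), i.e. 27 ∣ (a − b).

Yes.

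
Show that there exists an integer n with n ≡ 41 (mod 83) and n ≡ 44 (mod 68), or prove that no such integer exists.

n = 3444

Since 83 and 68 share no common factor, CRT says the pair of congruences has a solution (unique mod 5644).
Write n = 41 + 83t and require 41 + 83t ≡ 44 (mod 68), i.e. 83t ≡ 3 (mod 68).
83 ≡ 15 (mod 68), so this reads 15t ≡ 3 (mod 68). Note 15·59 = 885 ≡ 1 (mod 68) (as 885 − 1 = 13·68), so 15⁻¹ ≡ 59.
Therefore t ≡ 59·3 = 177 ≡ 41 (mod 68).
With t = 41: n = 41 + 83·41 = 3444.
Verify: 3444 = 41·83 + 41 and 3444 = 50·68 + 44. ✓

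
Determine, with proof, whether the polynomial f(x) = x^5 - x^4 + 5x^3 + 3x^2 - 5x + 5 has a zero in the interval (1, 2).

The endpoint values f(1) = 8 and f(2) = 63 are both positive. Claim: f(x) > 0 for every x in (1, 2).
Substitute x = 1 + u, where 0 < u < 1 on the interval. Expanding, f(1 + u) = u^5 + 4u^4 + 11u^3 + 22u^2 + 17u + 8.
The nonzero coefficients here are all positive, so for u > 0 every term is positive (or zero), and the constant term 8 is strictly positive.
Therefore f(x) > 0 throughout (1, 2), and f has no zero there.

f has no root in that interval.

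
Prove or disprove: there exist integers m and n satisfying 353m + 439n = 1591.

m = 201, n = -158

353 and 439 are coprime, so 353m + 439n ranges over all of ℤ.
Run the Euclidean algorithm on 439 and 353: 439 = 1·353 + 86, 353 = 4·86 + 9, 86 = 9·9 + 5, 9 = 1·5 + 4, 5 = 1·4 + 1, 4 = 4·1 + 0.
Unwinding: 1 = 5 − 1·4 = 5 − (9 − 1·5) = −9 + 2·5 = −9 + 2·(86 − 9·9) = 2·86 − 19·9 = 2·86 − 19·(353 − 4·86) = −19·353 + 78·86 = −19·353 + 78·(439 − 1·353) = 78·439 − 97·353, i.e. 353·(-97) + 439·78 = 1.
Multiplying through by 1591: m = (-97)·1591 = -154327, n = 78·1591 = 124098 is a solution.
The general solution is m = -154327 + 439k, n = 124098 − 353k; taking k = 352 gives the smaller pair m = 201, n = -158.
Check: 353·201 + 439·(-158) = 70953 − 69362 = 1591. ✓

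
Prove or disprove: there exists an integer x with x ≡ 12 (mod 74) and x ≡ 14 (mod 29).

x = 826

The moduli 74 and 29 are coprime, so by the Chinese Remainder Theorem a unique solution modulo 2146 exists.
Any solution of the first congruence is x = 12 + 74t; substituting into the second, 74t ≡ 14 − 12 ≡ 2 (mod 29).
74 ≡ 16 (mod 29), so this reads 16t ≡ 2 (mod 29). To invert 16 modulo 29: 29 = 1·16 + 13, 16 = 1·13 + 3, 13 = 4·3 + 1, 3 = 3·1 + 0, and unwinding, 1 = 13 − 4·3 = 13 − 4·(16 − 1·13) = −4·16 + 5·13 = −4·16 + 5·(29 − 1·16) = 5·29 − 9·16. Thus 16⁻¹ ≡ -9 ≡ 20 (mod 29).
Therefore t ≡ 20·2 = 40 ≡ 11 (mod 29).
Taking t = 11 gives x = 12 + 74·11 = 826.
Indeed 826 ≡ 12 (mod 74) and 826 ≡ 14 (mod 29).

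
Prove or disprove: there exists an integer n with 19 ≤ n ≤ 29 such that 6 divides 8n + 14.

Try n = 20: 8·20 + 14 = 174 = 29·6, which is divisible by 6.

n = 20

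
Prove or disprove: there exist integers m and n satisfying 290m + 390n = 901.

Both 290 and 390 are divisible by gcd(290, 390) = 10, hence so is any combination 290m + 390n.
But 901 = 10·90 + 1, so 10 ∤ 901.
Therefore 290m + 390n = 901 has no solution in integers.

There are no such integers.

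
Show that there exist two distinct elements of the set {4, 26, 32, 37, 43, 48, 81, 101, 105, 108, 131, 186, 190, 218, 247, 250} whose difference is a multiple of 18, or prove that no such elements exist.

No, no such pair exists.

Two integers differ by a multiple of 18 exactly when they have the same residue mod 18. The residues are 4↦4, 26↦8, 32↦14, 37↦1, 43↦7, 48↦12, 81↦9, 101↦11, 105↦15, 108↦0, 131↦5, 186↦6, 190↦10, 218↦2, 247↦13, 250↦16.
All 16 residues are distinct, so no two elements differ by a multiple of 18.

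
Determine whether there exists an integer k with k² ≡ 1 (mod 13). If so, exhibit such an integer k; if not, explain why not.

Take k = 12. Then 12² = 144 = 11·13 + 1, so 12² ≡ 1 (mod 13).

k = 12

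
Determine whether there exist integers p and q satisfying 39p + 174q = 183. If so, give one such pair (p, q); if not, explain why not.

Every value of 39p + 174q is a multiple of gcd(39, 174) = 3; since 3 ∣ 183, solutions exist.
Dividing through by 3 reduces the equation to 13p + 58q = 61.
Run the Euclidean algorithm on 58 and 13: 58 = 4·13 + 6, 13 = 2·6 + 1, 6 = 6·1 + 0.
Back-substituting, 1 = 13 − 2·6 = 13 − 2·(58 − 4·13) = −2·58 + 9·13; that is, 13·9 + 58·(-2) = 1.
Times 61: 13·549 + 58·(-122) = 61, so (549, -122) solves it.
Subtracting 9·58 from p and adding 9·13 to q gives the tidier solution (27, -5).
Indeed 39·27 + 174·(-5) = 1053 − 870 = 183.

p = 27, q = -5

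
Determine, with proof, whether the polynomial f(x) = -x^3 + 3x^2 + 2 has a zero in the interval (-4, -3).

f(-4) = 114 and f(-3) = 56, both positive, so a sign-change argument is unavailable; we show f keeps this sign on the whole interval.
Substitute x = -3 − u, where 0 < u < 1 on the interval. Expanding, f(-3 − u) = u^3 + 12u^2 + 45u + 56.
All 4 nonzero coefficients of this polynomial in u are positive; hence for u > 0 the value is a sum of positive terms (the constant 56 among them).
Therefore f(x) > 0 throughout (-4, -3), and f has no zero there.

f has no root in that interval.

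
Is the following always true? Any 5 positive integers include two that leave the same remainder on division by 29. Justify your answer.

Try 5 consecutive integers, 76, 77, …, 80. Their remainders mod 29 are 18, 19, 20, 21, 22 — pairwise different, as any 5 ≤ 29 consecutive integers have distinct residues.
Hence this collection has no pair with equal remainders mod 29, disproving the claim.

No, the set {76, 77, 78, 79, 80} is a counterexample.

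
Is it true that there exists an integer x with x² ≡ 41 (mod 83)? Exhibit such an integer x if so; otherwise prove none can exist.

x = 46 works: 46² = 2116, and 2116 − 41 = 2075 = 25·83.

x = 46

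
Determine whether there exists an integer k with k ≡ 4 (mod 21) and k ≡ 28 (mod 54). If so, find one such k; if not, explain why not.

k = 298

Here gcd(21, 54) = 3, and both 4 and 28 leave remainder 1 mod 3, so the system is consistent.
Write k = 4 + 21t. Then 21t ≡ 28 − 4 ≡ 24 (mod 54); dividing through by 3 gives 7t ≡ 8 (mod 18).
Note 7·13 = 91 ≡ 1 (mod 18) (as 91 − 1 = 5·18), so 7⁻¹ ≡ 13.
Multiplying by 13: t ≡ 13·8 = 104 ≡ 14 (mod 18).
Then k = 4 + 21·14 = 298.
Check: 298 mod 21 = 4, 298 mod 54 = 28. ✓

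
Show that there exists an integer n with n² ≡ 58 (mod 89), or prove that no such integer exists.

No such integer exists.

89 is prime, so by Euler's criterion 58 is a square mod 89 iff 58^((89−1)/2) = 58^44 ≡ 1 (mod 89).
Repeated squaring mod 89: 58^2 = 3364 ≡ 71; 58^4 ≡ 71² = 5041 ≡ 57; 58^8 ≡ 57² = 3249 ≡ 45; 58^16 ≡ 45² = 2025 ≡ 67; 58^32 ≡ 67² = 4489 ≡ 39.
Since 44 = 32 + 8 + 4, 58^44 ≡ 39 · 45 · 57; multiplying out mod 89: 39·45 = 1755 ≡ 64, then 64·57 = 3648 ≡ 88. Thus 58^44 ≡ 88 ≡ −1 (mod 89).
By Euler's criterion 58 is a quadratic non-residue mod 89: no n satisfies n² ≡ 58 (mod 89).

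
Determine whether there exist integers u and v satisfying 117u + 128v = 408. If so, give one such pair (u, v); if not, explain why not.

Since gcd(117, 128) = 1, every integer is an integer combination of 117 and 128.
Dividing repeatedly: 128 = 1·117 + 11, 117 = 10·11 + 7, 11 = 1·7 + 4, 7 = 1·4 + 3, 4 = 1·3 + 1, 3 = 3·1 + 0.
Working back up the chain: 1 = 4 − 1·3 = 4 − (7 − 1·4) = −7 + 2·4 = −7 + 2·(11 − 1·7) = 2·11 − 3·7 = 2·11 − 3·(117 − 10·11) = −3·117 + 32·11 = −3·117 + 32·(128 − 1·117) = 32·128 − 35·117. So 117·(-35) + 128·32 = 1.
Scaling by 408 gives the particular solution (u, v) = (-14280, 13056).
The general solution is u = -14280 + 128k, v = 13056 − 117k; taking k = 112 gives the smaller pair u = 56, v = -48.
Check: 117·56 + 128·(-48) = 6552 − 6144 = 408. ✓

u = 56, v = -48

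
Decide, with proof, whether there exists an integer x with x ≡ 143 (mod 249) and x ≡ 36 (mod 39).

gcd(249, 39) = 3. If x ≡ 143 (mod 249) and x ≡ 36 (mod 39), then x ≡ 143 (mod 3) and x ≡ 36 (mod 3).
These are incompatible: 143 − 36 = 107 is not divisible by 3.
Therefore no such x exists.

No such integer exists.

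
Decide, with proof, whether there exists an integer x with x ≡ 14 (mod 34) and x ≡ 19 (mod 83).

x = 932

gcd(34, 83) = 1, so the Chinese Remainder Theorem guarantees exactly one residue class mod 2822 satisfying both.
Write x = 14 + 34t and require 14 + 34t ≡ 19 (mod 83), i.e. 34t ≡ 5 (mod 83).
Since 34·22 = 748 = 9·83 + 1, the inverse of 34 mod 83 is 22.
Therefore t ≡ 22·5 = 110 ≡ 27 (mod 83).
With t = 27: x = 14 + 34·27 = 932.
Verify: 932 = 27·34 + 14 and 932 = 11·83 + 19. ✓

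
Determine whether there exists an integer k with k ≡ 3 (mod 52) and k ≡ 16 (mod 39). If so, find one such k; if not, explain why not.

gcd(52, 39) = 13. A simultaneous solution exists iff 3 ≡ 16 (mod 13); here 3 mod 13 = 3 = 16 mod 13, so it does.
The integers ≡ 3 (mod 52) are 3, 55, …; their remainders mod 39 are 3, 16, so k = 55 is the first that is ≡ 16 (mod 39).
Verify: 55 = 1·52 + 3 and 55 = 1·39 + 16. ✓

k = 55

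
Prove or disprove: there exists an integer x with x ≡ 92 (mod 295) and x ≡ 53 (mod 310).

No such integer exists.

Both moduli are multiples of 5 = gcd(295, 310), so any solution would satisfy x ≡ 92 and x ≡ 53 modulo 5 simultaneously.
These are incompatible: 92 − 53 = 39 is not divisible by 5.
So no integer satisfies both congruences.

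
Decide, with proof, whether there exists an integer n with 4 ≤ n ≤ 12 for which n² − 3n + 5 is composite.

n = 7

At n = 7: 7² − 3·7 + 5 = 33 = 3·11, which is composite.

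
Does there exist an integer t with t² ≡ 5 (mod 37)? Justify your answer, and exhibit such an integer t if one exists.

No such integer exists.

37 is prime, so by Euler's criterion 5 is a square mod 37 iff 5^((37−1)/2) = 5^18 ≡ 1 (mod 37).
Repeated squaring mod 37: 5^2 = 25 ≡ 25; 5^4 ≡ 25² = 625 ≡ 33; 5^8 ≡ 33² = 1089 ≡ 16; 5^16 ≡ 16² = 256 ≡ 34.
Since 18 = 16 + 2, 5^18 ≡ 34 · 25; multiplying out mod 37: 34·25 = 850 ≡ 36. Thus 5^18 ≡ 36 ≡ −1 (mod 37).
By Euler's criterion 5 is a quadratic non-residue mod 37: no t satisfies t² ≡ 5 (mod 37).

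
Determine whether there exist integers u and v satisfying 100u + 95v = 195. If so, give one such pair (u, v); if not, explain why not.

Since gcd(100, 95) = 5 and 195 = 5·39, Bézout's identity guarantees a solution.
Dividing through by 5 reduces the equation to 20u + 19v = 39.
Dividing repeatedly: 20 = 1·19 + 1, 19 = 19·1 + 0.
Working back up the chain: 1 = 20 − 1·19. So 20·1 + 19·(-1) = 1.
Scaling by 39 gives the particular solution (u, v) = (39, -39).
The general solution is u = 39 + 19k, v = -39 − 20k; taking k = -2 gives the smaller pair u = 1, v = 1.
Indeed 100·1 + 95·1 = 100 + 95 = 195.

u = 1, v = 1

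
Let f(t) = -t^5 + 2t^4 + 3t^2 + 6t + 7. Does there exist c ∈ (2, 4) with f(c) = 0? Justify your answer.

Such a root exists.

f(2) = 31 and f(4) = -433, which have opposite signs.
f is continuous everywhere (it is a polynomial), in particular on [2, 4].
By the Intermediate Value Theorem, f takes the value 0 somewhere in the open interval.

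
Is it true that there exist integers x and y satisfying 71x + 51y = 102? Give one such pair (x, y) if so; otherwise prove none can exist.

x = 0, y = 2

71 and 51 are coprime, so 71x + 51y ranges over all of ℤ.
Run the Euclidean algorithm on 71 and 51: 71 = 1·51 + 20, 51 = 2·20 + 11, 20 = 1·11 + 9, 11 = 1·9 + 2, 9 = 4·2 + 1, 2 = 2·1 + 0.
Unwinding: 1 = 9 − 4·2 = 9 − 4·(11 − 1·9) = −4·11 + 5·9 = −4·11 + 5·(20 − 1·11) = 5·20 − 9·11 = 5·20 − 9·(51 − 2·20) = −9·51 + 23·20 = −9·51 + 23·(71 − 1·51) = 23·71 − 32·51, i.e. 71·23 + 51·(-32) = 1.
Times 102: 71·2346 + 51·(-3264) = 102, so (2346, -3264) solves it.
Shifting by a multiple of (51, −71) keeps it a solution: x = 2346 − 46·51 = 0, y = -3264 + 46·71 = 2.
Indeed 71·0 + 51·2 = 0 + 102 = 102.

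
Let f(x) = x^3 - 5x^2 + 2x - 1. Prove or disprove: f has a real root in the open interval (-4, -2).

The endpoint values f(-4) = -153 and f(-2) = -33 are both negative. Claim: f(x) < 0 for every x in (-4, -2).
Substitute x = -2 − u, where 0 < u < 2 on the interval. Expanding, f(-2 − u) = -u^3 - 11u^2 - 34u - 33.
All 4 nonzero coefficients of this polynomial in u are negative; hence for u > 0 the value is a sum of negative terms (the constant -33 among them).
Therefore f(x) < 0 throughout (-4, -2), and f has no zero there.

f has no root in that interval.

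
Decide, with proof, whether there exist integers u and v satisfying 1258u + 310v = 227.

No, no such integers exist.

gcd(1258, 310) = 2, so every integer of the form 1258u + 310v is a multiple of 2.
However 227 leaves remainder 1 on division by 2.
Hence no integers u, v satisfy the equation.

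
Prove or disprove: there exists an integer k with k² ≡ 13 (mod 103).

k = 42

Take k = 42. Then 42² = 1764 = 17·103 + 13, so 42² ≡ 13 (mod 103).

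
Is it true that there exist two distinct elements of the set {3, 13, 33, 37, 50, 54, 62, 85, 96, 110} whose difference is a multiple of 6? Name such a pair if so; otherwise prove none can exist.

Both 3 and 33 leave remainder 3 on division by 6; their difference 30 = 5·6 is a multiple of 6.

3 and 33 are such a pair.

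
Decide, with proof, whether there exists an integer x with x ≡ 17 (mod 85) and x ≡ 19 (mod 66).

x = 1207

gcd(85, 66) = 1, so the Chinese Remainder Theorem guarantees exactly one residue class mod 5610 satisfying both.
Write x = 17 + 85t and require 17 + 85t ≡ 19 (mod 66), i.e. 85t ≡ 2 (mod 66).
85 ≡ 19 (mod 66), so this reads 19t ≡ 2 (mod 66). To invert 19 modulo 66: 66 = 3·19 + 9, 19 = 2·9 + 1, 9 = 9·1 + 0, and unwinding, 1 = 19 − 2·9 = 19 − 2·(66 − 3·19) = −2·66 + 7·19. Thus 19⁻¹ ≡ 7 (mod 66).
Therefore t ≡ 7·2 = 14 (mod 66).
Taking t = 14 gives x = 17 + 85·14 = 1207.
Verify: 1207 = 14·85 + 17 and 1207 = 18·66 + 19. ✓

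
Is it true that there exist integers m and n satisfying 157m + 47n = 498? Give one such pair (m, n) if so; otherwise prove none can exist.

157 and 47 are coprime, so 157m + 47n ranges over all of ℤ.
Dividing repeatedly: 157 = 3·47 + 16, 47 = 2·16 + 15, 16 = 1·15 + 1, 15 = 15·1 + 0.
Unwinding: 1 = 16 − 1·15 = 16 − (47 − 2·16) = −47 + 3·16 = −47 + 3·(157 − 3·47) = 3·157 − 10·47, i.e. 157·3 + 47·(-10) = 1.
Multiplying through by 498: m = 3·498 = 1494, n = (-10)·498 = -4980 is a solution.
Subtracting 31·47 from m and adding 31·157 to n gives the tidier solution (37, -113).
Check: 157·37 + 47·(-113) = 5809 − 5311 = 498. ✓

m = 37, n = -113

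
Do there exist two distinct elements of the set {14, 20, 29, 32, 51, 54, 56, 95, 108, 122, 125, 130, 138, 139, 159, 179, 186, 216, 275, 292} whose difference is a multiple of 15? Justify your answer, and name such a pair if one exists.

Reduce each element mod 15: 14↦14, 20↦5, 29↦14, 32↦2, 51↦6, 54↦9, 56↦11, 95↦5, 108↦3, 122↦2, 125↦5, 130↦10, 138↦3, 139↦4, 159↦9, 179↦14, 186↦6, 216↦6, 275↦5, 292↦7. The residue 14 repeats (at 14 and 29), and 29 − 14 = 15 = 1·15.

14 and 29 are such a pair.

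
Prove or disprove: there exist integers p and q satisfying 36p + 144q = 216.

p = 2, q = 1

gcd(36, 144) = 36, and 36 divides 216, so integer solutions exist.
Dividing through by 36 reduces the equation to 1p + 4q = 6.
With a unit coefficient on p, (p, q) = (6, 0) is an immediate solution.
Subtracting 1·4 from p and adding 1·1 to q gives the tidier solution (2, 1).
Check: 36·2 + 144·1 = 72 + 144 = 216. ✓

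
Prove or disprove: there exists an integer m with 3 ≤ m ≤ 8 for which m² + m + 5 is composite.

At m = 5: 5² + 5 + 5 = 35 = 5·7, which is composite.

m = 5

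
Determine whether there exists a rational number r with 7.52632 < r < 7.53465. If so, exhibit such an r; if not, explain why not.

r = 113/15

Scale by 15: the interval becomes (112.89480, 113.01975), which contains the integer 113.
So r = 113/15 works: it is a ratio of integers, and dividing 15·7.52632 < 113 < 15·7.53465 through by 15 gives 7.52632 < 113/15 < 7.53465.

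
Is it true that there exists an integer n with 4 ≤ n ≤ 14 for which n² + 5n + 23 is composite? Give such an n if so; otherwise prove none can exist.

At n = 14: 14² + 5·14 + 23 = 289 = 17·17, which is composite.

n = 14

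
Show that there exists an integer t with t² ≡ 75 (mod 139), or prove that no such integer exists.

139 is prime, so by Euler's criterion 75 is a square mod 139 iff 75^((139−1)/2) = 75^69 ≡ 1 (mod 139).
Repeated squaring mod 139: 75^2 = 5625 ≡ 65; 75^4 ≡ 65² = 4225 ≡ 55; 75^8 ≡ 55² = 3025 ≡ 106; 75^16 ≡ 106² = 11236 ≡ 116; 75^32 ≡ 116² = 13456 ≡ 112; 75^64 ≡ 112² = 12544 ≡ 34.
Since 69 = 64 + 4 + 1, 75^69 ≡ 34 · 55 · 75; multiplying out mod 139: 34·55 = 1870 ≡ 63, then 63·75 = 4725 ≡ 138. Thus 75^69 ≡ 138 ≡ −1 (mod 139).
By Euler's criterion 75 is a quadratic non-residue mod 139: no t satisfies t² ≡ 75 (mod 139).

No, no such integer exists.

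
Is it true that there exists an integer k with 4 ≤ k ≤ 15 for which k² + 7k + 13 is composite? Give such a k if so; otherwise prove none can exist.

k = 10

At k = 10: 10² + 7·10 + 13 = 183 = 3·61, which is composite.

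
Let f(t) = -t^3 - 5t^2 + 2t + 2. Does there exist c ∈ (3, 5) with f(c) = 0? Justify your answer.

f has no root in that interval.

f(3) = -64 and f(5) = -238, both negative, so a sign-change argument is unavailable; we show f keeps this sign on the whole interval.
Substitute t = 3 + u, where 0 < u < 2 on the interval. Expanding, f(3 + u) = -u^3 - 14u^2 - 55u - 64.
The nonzero coefficients here are all negative, so for u > 0 every term is negative (or zero), and the constant term -64 is strictly negative.
So f is strictly negative on (3, 5); no root exists in the interval.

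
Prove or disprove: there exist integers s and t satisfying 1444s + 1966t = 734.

s = 266, t = -195

Since gcd(1444, 1966) = 2 and 734 = 2·367, Bézout's identity guarantees a solution.
Dividing through by 2 reduces the equation to 722s + 983t = 367.
Euclidean algorithm: 983 = 1·722 + 261, 722 = 2·261 + 200, 261 = 1·200 + 61, 200 = 3·61 + 17, 61 = 3·17 + 10, 17 = 1·10 + 7, 10 = 1·7 + 3, 7 = 2·3 + 1, 3 = 3·1 + 0.
Back-substituting, 1 = 7 − 2·3 = 7 − 2·(10 − 1·7) = −2·10 + 3·7 = −2·10 + 3·(17 − 1·10) = 3·17 − 5·10 = 3·17 − 5·(61 − 3·17) = −5·61 + 18·17 = −5·61 + 18·(200 − 3·61) = 18·200 − 59·61 = 18·200 − 59·(261 − 1·200) = −59·261 + 77·200 = −59·261 + 77·(722 − 2·261) = 77·722 − 213·261 = 77·722 − 213·(983 − 1·722) = −213·983 + 290·722; that is, 722·290 + 983·(-213) = 1.
Scaling by 367 gives the particular solution (s, t) = (106430, -78171).
Subtracting 108·983 from s and adding 108·722 to t gives the tidier solution (266, -195).
Indeed 1444·266 + 1966·(-195) = 384104 − 383370 = 734.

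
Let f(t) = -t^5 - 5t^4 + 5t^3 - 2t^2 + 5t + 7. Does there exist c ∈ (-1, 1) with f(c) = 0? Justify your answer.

Yes, such a c exists.

f(-1) = -9 and f(1) = 9, which have opposite signs.
As a polynomial, f is continuous on every closed interval.
By the Intermediate Value Theorem f must vanish at some point of (-1, 1).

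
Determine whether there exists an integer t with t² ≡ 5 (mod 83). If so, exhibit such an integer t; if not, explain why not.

Apply Euler's criterion with the prime 83: 5 is a quadratic residue iff 5^41 ≡ 1 (mod 83), and a non-residue iff it is ≡ −1.
Squaring successively (mod 83): 5^2 = 25 ≡ 25; 5^4 ≡ 25² = 625 ≡ 44; 5^8 ≡ 44² = 1936 ≡ 27; 5^16 ≡ 27² = 729 ≡ 65; 5^32 ≡ 65² = 4225 ≡ 75.
Since 41 = 32 + 8 + 1, 5^41 ≡ 75 · 27 · 5; multiplying out mod 83: 75·27 = 2025 ≡ 33, then 33·5 = 165 ≡ 82. Thus 5^41 ≡ 82 ≡ −1 (mod 83).
The value −1 means 5 is a non-residue modulo 83, so t² ≡ 5 (mod 83) is impossible.

There is no such integer.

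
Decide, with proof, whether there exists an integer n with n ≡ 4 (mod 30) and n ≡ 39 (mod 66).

No such integer exists.

Reduce both congruences modulo 6, which divides 30 and 66: they say n ≡ 4 (mod 6) and n ≡ 39 (mod 6).
But 4 mod 6 = 4 while 39 mod 6 = 3, a contradiction.
So no integer satisfies both congruences.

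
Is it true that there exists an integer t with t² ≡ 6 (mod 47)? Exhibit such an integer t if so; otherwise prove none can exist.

t = 37 works: 37² = 1369, and 1369 − 6 = 1363 = 29·47.

t = 37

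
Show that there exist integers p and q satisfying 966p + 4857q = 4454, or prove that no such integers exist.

No, no such integers exist.

Any value of 966p + 4857q is a multiple of gcd(966, 4857) = 3.
However 4454 leaves remainder 2 on division by 3.
Therefore 966p + 4857q = 4454 has no solution in integers.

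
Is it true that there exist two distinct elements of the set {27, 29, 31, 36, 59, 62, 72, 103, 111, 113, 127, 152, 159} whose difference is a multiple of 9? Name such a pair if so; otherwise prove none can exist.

Both 27 and 36 leave remainder 0 on division by 9; their difference 9 = 1·9 is a multiple of 9.

The pair (27, 36) works.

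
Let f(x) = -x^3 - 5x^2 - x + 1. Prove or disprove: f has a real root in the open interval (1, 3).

No such root exists.

f(1) = -6 and f(3) = -74, both negative, so a sign-change argument is unavailable; we show f keeps this sign on the whole interval.
Shift to the endpoint 1: with x = 1 + u (0 < u < 2), one computes f(1 + u) = -u^3 - 8u^2 - 14u - 6.
The nonzero coefficients here are all negative, so for u > 0 every term is negative (or zero), and the constant term -6 is strictly negative.
Therefore f(x) < 0 throughout (1, 3), and f has no zero there.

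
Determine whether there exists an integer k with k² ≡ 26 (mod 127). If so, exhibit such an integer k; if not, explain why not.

Take k = 91. Then 91² = 8281 = 65·127 + 26, so 91² ≡ 26 (mod 127).

k = 91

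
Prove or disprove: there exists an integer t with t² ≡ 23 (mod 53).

Apply Euler's criterion with the prime 53: 23 is a quadratic residue iff 23^26 ≡ 1 (mod 53), and a non-residue iff it is ≡ −1.
Repeated squaring mod 53: 23^2 = 529 ≡ 52; 23^4 ≡ 52² = 2704 ≡ 1; 23^8 ≡ 1² = 1 ≡ 1; 23^16 ≡ 1² = 1 ≡ 1.
Since 26 = 16 + 8 + 2, 23^26 ≡ 1 · 1 · 52; multiplying out mod 53: 1·1 = 1 ≡ 1, then 1·52 = 52 ≡ 52. Thus 23^26 ≡ 52 ≡ −1 (mod 53).
The value −1 means 23 is a non-residue modulo 53, so t² ≡ 23 (mod 53) is impossible.

There is no such integer.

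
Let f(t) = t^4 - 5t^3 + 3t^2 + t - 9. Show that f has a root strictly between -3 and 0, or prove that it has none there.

f(-3) = 231 and f(0) = -9, which have opposite signs.
Since f is a polynomial it is continuous on [-3, 0].
By the Intermediate Value Theorem, f takes the value 0 somewhere in the open interval.

Such a root exists.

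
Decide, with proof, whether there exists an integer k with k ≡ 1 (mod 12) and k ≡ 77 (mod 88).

The moduli are not coprime: gcd(12, 88) = 4. Compatibility requires 4 ∣ (77 − 1) = 76, which holds, so solutions exist.
Put k = 1 + 12t, so we need 12t ≡ 76 (mod 88), equivalently (divide by 4) 3t ≡ 19 (mod 22).
To invert 3 modulo 22: 22 = 7·3 + 1, 3 = 3·1 + 0, and unwinding, 1 = 22 − 7·3. Thus 3⁻¹ ≡ -7 ≡ 15 (mod 22).
Multiplying by 15: t ≡ 15·19 = 285 ≡ 21 (mod 22).
Then k = 1 + 12·21 = 253.
Verify: 253 = 21·12 + 1 and 253 = 2·88 + 77. ✓

k = 253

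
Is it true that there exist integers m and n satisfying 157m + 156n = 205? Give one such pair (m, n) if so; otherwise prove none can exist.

157 and 156 are coprime, so 157m + 156n ranges over all of ℤ.
Dividing repeatedly: 157 = 1·156 + 1, 156 = 156·1 + 0.
Working back up the chain: 1 = 157 − 1·156. So 157·1 + 156·(-1) = 1.
Multiplying through by 205: m = 1·205 = 205, n = (-1)·205 = -205 is a solution.
Shifting by a multiple of (156, −157) keeps it a solution: m = 205 − 1·156 = 49, n = -205 + 1·157 = -48.
Check: 157·49 + 156·(-48) = 7693 − 7488 = 205. ✓

m = 49, n = -48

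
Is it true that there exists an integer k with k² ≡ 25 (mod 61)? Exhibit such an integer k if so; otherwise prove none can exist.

Take k = 5. Then 5² = 25, and since 0 ≤ 25 < 61 this is already reduced: 5² ≡ 25 (mod 61).

k = 5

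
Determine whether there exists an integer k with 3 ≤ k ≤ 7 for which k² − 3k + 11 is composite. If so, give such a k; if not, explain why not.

k = 4

At k = 4: 4² − 3·4 + 11 = 15 = 3·5, which is composite.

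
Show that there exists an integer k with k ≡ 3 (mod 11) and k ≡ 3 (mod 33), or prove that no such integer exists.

gcd(11, 33) = 11. A simultaneous solution exists iff 3 ≡ 3 (mod 11); here 3 mod 11 = 3 = 3 mod 11, so it does.
In fact k = 3 itself already satisfies 3 mod 33 = 3.
Verify: 3 = 0·11 + 3 and 3 = 0·33 + 3. ✓

k = 3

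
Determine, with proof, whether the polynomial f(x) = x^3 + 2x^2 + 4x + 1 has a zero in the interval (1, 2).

f(1) = 8 and f(2) = 25, both positive.
The derivative f'(x) = 3x^2 + 4x + 4 is a quadratic with discriminant 4² − 4·3·4 = -32 < 0; it never vanishes, so it is always positive (sign of the leading coefficient).
Hence f is strictly increasing on ℝ, and in particular on [1, 2]. A strictly monotone function with same-sign endpoint values stays positive on the whole interval, so f has no zero in (1, 2).

No such root exists.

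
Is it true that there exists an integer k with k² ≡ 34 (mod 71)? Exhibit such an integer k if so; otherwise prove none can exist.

Apply Euler's criterion with the prime 71: 34 is a quadratic residue iff 34^35 ≡ 1 (mod 71), and a non-residue iff it is ≡ −1.
Squaring successively (mod 71): 34^2 = 1156 ≡ 20; 34^4 ≡ 20² = 400 ≡ 45; 34^8 ≡ 45² = 2025 ≡ 37; 34^16 ≡ 37² = 1369 ≡ 20; 34^32 ≡ 20² = 400 ≡ 45.
Since 35 = 32 + 2 + 1, 34^35 ≡ 45 · 20 · 34; multiplying out mod 71: 45·20 = 900 ≡ 48, then 48·34 = 1632 ≡ 70. Thus 34^35 ≡ 70 ≡ −1 (mod 71).
By Euler's criterion 34 is a quadratic non-residue mod 71: no k satisfies k² ≡ 34 (mod 71).

No such integer exists.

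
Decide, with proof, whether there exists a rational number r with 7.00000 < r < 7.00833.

r = 848/121

Scale by 121: the interval becomes (847.00000, 848.00793), which contains the integer 848.
Hence 848/121 is a rational number with 7.00000 < 848/121 < 7.00833.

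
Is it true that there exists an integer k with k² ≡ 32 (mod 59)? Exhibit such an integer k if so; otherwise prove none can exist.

There is no such integer.

Apply Euler's criterion with the prime 59: 32 is a quadratic residue iff 32^29 ≡ 1 (mod 59), and a non-residue iff it is ≡ −1.
Repeated squaring mod 59: 32^2 = 1024 ≡ 21; 32^4 ≡ 21² = 441 ≡ 28; 32^8 ≡ 28² = 784 ≡ 17; 32^16 ≡ 17² = 289 ≡ 53.
Since 29 = 16 + 8 + 4 + 1, 32^29 ≡ 53 · 17 · 28 · 32; multiplying out mod 59: 53·17 = 901 ≡ 16, then 16·28 = 448 ≡ 35, then 35·32 = 1120 ≡ 58. Thus 32^29 ≡ 58 ≡ −1 (mod 59).
By Euler's criterion 32 is a quadratic non-residue mod 59: no k satisfies k² ≡ 32 (mod 59).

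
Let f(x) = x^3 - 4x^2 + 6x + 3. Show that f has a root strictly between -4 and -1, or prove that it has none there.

No.

f(-4) = -149 and f(-1) = -8, both negative.
The derivative f'(x) = 3x^2 - 8x + 6 is a quadratic with discriminant (-8)² − 4·3·6 = -8 < 0; it never vanishes, so it is always positive (sign of the leading coefficient).
Hence f is strictly increasing on ℝ, and in particular on [-4, -1]. A strictly monotone function with same-sign endpoint values stays negative on the whole interval, so f has no zero in (-4, -1).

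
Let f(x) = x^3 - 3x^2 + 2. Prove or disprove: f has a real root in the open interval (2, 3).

f(2) = -2 and f(3) = 2, which have opposite signs.
As a polynomial, f is continuous on every closed interval.
By the Intermediate Value Theorem, f takes the value 0 somewhere in the open interval.

Such a root exists.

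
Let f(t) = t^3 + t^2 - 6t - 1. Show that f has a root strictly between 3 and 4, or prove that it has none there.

f(3) = 17 and f(4) = 55, both positive, so a sign-change argument is unavailable; we show f keeps this sign on the whole interval.
Shift to the endpoint 3: with t = 3 + u (0 < u < 1), one computes f(3 + u) = u^3 + 10u^2 + 27u + 17.
All 4 nonzero coefficients of this polynomial in u are positive; hence for u > 0 the value is a sum of positive terms (the constant 17 among them).
Therefore f(t) > 0 throughout (3, 4), and f has no zero there.

f has no root in that interval.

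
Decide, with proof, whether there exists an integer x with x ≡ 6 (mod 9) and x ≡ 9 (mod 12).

The moduli are not coprime: gcd(9, 12) = 3. Compatibility requires 3 ∣ (9 − 6) = 3, which holds, so solutions exist.
Step through x = 6, 6 + 9, 6 + 2·9, …: the values 6, 15, 24, 33 reduce mod 12 to 6, 3, 0, 9. The value 33 hits 9.
Verify: 33 = 3·9 + 6 and 33 = 2·12 + 9. ✓

x = 33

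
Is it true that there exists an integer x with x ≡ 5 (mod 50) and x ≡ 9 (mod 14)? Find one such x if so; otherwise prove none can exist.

x = 205

The moduli are not coprime: gcd(50, 14) = 2. Compatibility requires 2 ∣ (9 − 5) = 4, which holds, so solutions exist.
Step through x = 5, 5 + 50, 5 + 2·50, …: the values 5, 55, 105, 155, 205 reduce mod 14 to 5, 13, 7, 1, 9. The value 205 hits 9.
Check: 205 mod 50 = 5, 205 mod 14 = 9. ✓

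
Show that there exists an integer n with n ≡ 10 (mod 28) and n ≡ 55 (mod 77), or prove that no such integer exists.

Both moduli are multiples of 7 = gcd(28, 77), so any solution would satisfy n ≡ 10 and n ≡ 55 modulo 7 simultaneously.
But 10 mod 7 = 3 while 55 mod 7 = 6, a contradiction.
Therefore no such n exists.

No such integer exists.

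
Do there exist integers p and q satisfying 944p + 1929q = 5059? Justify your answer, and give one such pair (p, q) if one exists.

Since gcd(944, 1929) = 1, every integer is an integer combination of 944 and 1929.
Run the Euclidean algorithm on 1929 and 944: 1929 = 2·944 + 41, 944 = 23·41 + 1, 41 = 41·1 + 0.
Working back up the chain: 1 = 944 − 23·41 = 944 − 23·(1929 − 2·944) = −23·1929 + 47·944. So 944·47 + 1929·(-23) = 1.
Times 5059: 944·237773 + 1929·(-116357) = 5059, so (237773, -116357) solves it.
The general solution is p = 237773 + 1929k, q = -116357 − 944k; taking k = -123 gives the smaller pair p = 506, q = -245.
Indeed 944·506 + 1929·(-245) = 477664 − 472605 = 5059.

p = 506, q = -245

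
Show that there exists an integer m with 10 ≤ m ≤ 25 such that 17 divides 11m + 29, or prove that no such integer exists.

m = 19 works, since 11·19 + 29 = 238 = 14·17.

m = 19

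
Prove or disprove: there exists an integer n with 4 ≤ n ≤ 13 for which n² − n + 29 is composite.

n = 10

At n = 10: 10² − 10 + 29 = 119 = 7·17, which is composite.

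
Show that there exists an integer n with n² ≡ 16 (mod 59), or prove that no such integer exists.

n = 4

Take n = 4. Then 4² = 16, and since 0 ≤ 16 < 59 this is already reduced: 4² ≡ 16 (mod 59).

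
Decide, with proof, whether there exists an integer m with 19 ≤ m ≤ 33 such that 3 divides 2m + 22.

m = 19

At m = 19 we get 2·19 + 22 = 60, and 60 = 3·20.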